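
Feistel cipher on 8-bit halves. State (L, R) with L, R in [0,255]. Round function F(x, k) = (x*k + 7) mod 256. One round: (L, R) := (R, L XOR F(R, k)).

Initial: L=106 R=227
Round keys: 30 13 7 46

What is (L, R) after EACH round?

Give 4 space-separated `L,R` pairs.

Round 1 (k=30): L=227 R=203
Round 2 (k=13): L=203 R=181
Round 3 (k=7): L=181 R=49
Round 4 (k=46): L=49 R=96

Answer: 227,203 203,181 181,49 49,96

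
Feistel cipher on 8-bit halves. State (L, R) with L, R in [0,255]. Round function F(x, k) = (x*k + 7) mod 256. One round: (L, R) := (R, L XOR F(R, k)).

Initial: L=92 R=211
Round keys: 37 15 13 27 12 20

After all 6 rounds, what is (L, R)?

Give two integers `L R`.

Answer: 168 13

Derivation:
Round 1 (k=37): L=211 R=218
Round 2 (k=15): L=218 R=30
Round 3 (k=13): L=30 R=87
Round 4 (k=27): L=87 R=42
Round 5 (k=12): L=42 R=168
Round 6 (k=20): L=168 R=13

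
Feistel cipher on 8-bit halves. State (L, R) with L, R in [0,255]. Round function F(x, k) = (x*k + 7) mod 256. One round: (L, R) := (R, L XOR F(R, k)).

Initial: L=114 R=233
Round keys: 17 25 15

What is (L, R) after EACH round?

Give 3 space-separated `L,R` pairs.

Round 1 (k=17): L=233 R=242
Round 2 (k=25): L=242 R=64
Round 3 (k=15): L=64 R=53

Answer: 233,242 242,64 64,53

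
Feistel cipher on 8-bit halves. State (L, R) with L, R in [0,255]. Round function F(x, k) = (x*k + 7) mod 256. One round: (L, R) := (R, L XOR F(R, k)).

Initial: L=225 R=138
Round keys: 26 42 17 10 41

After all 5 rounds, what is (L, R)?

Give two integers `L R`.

Answer: 90 99

Derivation:
Round 1 (k=26): L=138 R=234
Round 2 (k=42): L=234 R=225
Round 3 (k=17): L=225 R=18
Round 4 (k=10): L=18 R=90
Round 5 (k=41): L=90 R=99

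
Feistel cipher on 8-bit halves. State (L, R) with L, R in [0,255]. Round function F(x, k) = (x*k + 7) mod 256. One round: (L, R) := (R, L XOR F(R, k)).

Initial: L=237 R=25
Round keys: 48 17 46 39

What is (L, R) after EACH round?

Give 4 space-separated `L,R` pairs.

Round 1 (k=48): L=25 R=90
Round 2 (k=17): L=90 R=24
Round 3 (k=46): L=24 R=13
Round 4 (k=39): L=13 R=26

Answer: 25,90 90,24 24,13 13,26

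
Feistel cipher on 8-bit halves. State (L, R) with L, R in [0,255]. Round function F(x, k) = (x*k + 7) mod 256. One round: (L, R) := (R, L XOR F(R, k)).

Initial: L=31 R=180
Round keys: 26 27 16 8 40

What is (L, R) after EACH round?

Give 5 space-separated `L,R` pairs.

Answer: 180,80 80,195 195,103 103,252 252,0

Derivation:
Round 1 (k=26): L=180 R=80
Round 2 (k=27): L=80 R=195
Round 3 (k=16): L=195 R=103
Round 4 (k=8): L=103 R=252
Round 5 (k=40): L=252 R=0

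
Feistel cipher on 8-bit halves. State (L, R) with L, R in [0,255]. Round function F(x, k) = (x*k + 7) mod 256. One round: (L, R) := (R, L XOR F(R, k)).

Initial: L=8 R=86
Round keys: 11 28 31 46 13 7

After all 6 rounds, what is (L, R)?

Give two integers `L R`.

Round 1 (k=11): L=86 R=177
Round 2 (k=28): L=177 R=53
Round 3 (k=31): L=53 R=195
Round 4 (k=46): L=195 R=36
Round 5 (k=13): L=36 R=24
Round 6 (k=7): L=24 R=139

Answer: 24 139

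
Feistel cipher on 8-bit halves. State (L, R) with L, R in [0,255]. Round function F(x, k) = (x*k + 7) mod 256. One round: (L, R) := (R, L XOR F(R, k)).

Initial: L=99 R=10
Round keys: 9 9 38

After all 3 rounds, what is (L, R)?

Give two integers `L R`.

Answer: 19 219

Derivation:
Round 1 (k=9): L=10 R=2
Round 2 (k=9): L=2 R=19
Round 3 (k=38): L=19 R=219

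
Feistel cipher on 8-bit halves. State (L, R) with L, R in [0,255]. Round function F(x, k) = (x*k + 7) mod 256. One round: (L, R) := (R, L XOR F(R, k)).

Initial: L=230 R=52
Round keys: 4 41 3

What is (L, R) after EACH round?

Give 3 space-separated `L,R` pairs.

Round 1 (k=4): L=52 R=49
Round 2 (k=41): L=49 R=212
Round 3 (k=3): L=212 R=178

Answer: 52,49 49,212 212,178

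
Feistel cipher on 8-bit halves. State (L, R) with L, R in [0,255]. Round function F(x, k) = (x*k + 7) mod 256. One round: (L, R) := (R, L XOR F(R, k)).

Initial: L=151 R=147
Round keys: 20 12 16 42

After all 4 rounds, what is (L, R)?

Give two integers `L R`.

Answer: 83 193

Derivation:
Round 1 (k=20): L=147 R=20
Round 2 (k=12): L=20 R=100
Round 3 (k=16): L=100 R=83
Round 4 (k=42): L=83 R=193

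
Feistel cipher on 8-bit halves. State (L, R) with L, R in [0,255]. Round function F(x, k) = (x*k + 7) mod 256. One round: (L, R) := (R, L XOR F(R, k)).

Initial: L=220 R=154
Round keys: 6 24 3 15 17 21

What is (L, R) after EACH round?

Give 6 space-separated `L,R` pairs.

Answer: 154,127 127,117 117,25 25,11 11,219 219,245

Derivation:
Round 1 (k=6): L=154 R=127
Round 2 (k=24): L=127 R=117
Round 3 (k=3): L=117 R=25
Round 4 (k=15): L=25 R=11
Round 5 (k=17): L=11 R=219
Round 6 (k=21): L=219 R=245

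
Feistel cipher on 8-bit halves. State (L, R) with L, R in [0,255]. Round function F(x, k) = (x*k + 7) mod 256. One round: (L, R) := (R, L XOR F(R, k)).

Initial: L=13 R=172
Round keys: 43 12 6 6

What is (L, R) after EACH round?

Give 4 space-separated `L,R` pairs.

Round 1 (k=43): L=172 R=230
Round 2 (k=12): L=230 R=99
Round 3 (k=6): L=99 R=191
Round 4 (k=6): L=191 R=226

Answer: 172,230 230,99 99,191 191,226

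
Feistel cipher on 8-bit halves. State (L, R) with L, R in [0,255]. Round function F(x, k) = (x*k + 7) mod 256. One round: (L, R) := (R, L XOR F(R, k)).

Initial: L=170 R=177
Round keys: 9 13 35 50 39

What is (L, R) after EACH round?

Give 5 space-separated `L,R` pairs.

Round 1 (k=9): L=177 R=234
Round 2 (k=13): L=234 R=88
Round 3 (k=35): L=88 R=229
Round 4 (k=50): L=229 R=153
Round 5 (k=39): L=153 R=179

Answer: 177,234 234,88 88,229 229,153 153,179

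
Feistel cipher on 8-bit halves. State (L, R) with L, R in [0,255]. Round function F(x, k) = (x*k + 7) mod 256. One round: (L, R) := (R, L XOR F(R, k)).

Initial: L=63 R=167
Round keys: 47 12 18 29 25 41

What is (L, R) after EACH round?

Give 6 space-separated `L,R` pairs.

Round 1 (k=47): L=167 R=143
Round 2 (k=12): L=143 R=28
Round 3 (k=18): L=28 R=112
Round 4 (k=29): L=112 R=171
Round 5 (k=25): L=171 R=202
Round 6 (k=41): L=202 R=202

Answer: 167,143 143,28 28,112 112,171 171,202 202,202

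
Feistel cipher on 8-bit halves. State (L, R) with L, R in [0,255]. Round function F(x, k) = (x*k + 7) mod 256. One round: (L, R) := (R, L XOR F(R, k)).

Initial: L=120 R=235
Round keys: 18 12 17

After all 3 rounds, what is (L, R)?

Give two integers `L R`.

Answer: 104 26

Derivation:
Round 1 (k=18): L=235 R=245
Round 2 (k=12): L=245 R=104
Round 3 (k=17): L=104 R=26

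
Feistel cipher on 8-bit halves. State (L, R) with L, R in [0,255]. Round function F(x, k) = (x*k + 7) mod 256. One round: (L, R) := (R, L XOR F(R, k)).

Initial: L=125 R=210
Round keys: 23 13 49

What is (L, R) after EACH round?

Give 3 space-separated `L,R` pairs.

Answer: 210,152 152,109 109,124

Derivation:
Round 1 (k=23): L=210 R=152
Round 2 (k=13): L=152 R=109
Round 3 (k=49): L=109 R=124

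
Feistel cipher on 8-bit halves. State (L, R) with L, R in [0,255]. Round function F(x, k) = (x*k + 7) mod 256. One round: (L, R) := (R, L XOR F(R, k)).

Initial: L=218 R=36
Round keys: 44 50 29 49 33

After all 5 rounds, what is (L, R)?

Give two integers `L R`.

Round 1 (k=44): L=36 R=237
Round 2 (k=50): L=237 R=117
Round 3 (k=29): L=117 R=165
Round 4 (k=49): L=165 R=233
Round 5 (k=33): L=233 R=181

Answer: 233 181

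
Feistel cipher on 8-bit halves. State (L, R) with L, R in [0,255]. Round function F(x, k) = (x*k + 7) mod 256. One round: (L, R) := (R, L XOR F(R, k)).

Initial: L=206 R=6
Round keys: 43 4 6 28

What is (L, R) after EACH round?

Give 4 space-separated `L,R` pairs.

Answer: 6,199 199,37 37,34 34,154

Derivation:
Round 1 (k=43): L=6 R=199
Round 2 (k=4): L=199 R=37
Round 3 (k=6): L=37 R=34
Round 4 (k=28): L=34 R=154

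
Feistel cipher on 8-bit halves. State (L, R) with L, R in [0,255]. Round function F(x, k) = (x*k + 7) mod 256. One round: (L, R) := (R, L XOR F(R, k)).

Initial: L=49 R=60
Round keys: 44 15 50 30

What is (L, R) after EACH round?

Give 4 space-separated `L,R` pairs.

Answer: 60,102 102,61 61,151 151,132

Derivation:
Round 1 (k=44): L=60 R=102
Round 2 (k=15): L=102 R=61
Round 3 (k=50): L=61 R=151
Round 4 (k=30): L=151 R=132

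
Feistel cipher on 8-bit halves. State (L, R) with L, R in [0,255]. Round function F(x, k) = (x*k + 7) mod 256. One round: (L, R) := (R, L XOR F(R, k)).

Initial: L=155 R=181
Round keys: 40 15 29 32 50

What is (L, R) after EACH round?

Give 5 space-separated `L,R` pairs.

Answer: 181,212 212,198 198,161 161,225 225,88

Derivation:
Round 1 (k=40): L=181 R=212
Round 2 (k=15): L=212 R=198
Round 3 (k=29): L=198 R=161
Round 4 (k=32): L=161 R=225
Round 5 (k=50): L=225 R=88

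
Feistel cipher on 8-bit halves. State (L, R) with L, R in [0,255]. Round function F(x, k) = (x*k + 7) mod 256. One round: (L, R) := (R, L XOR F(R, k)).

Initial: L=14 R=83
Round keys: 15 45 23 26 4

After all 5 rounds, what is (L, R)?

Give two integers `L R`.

Round 1 (k=15): L=83 R=234
Round 2 (k=45): L=234 R=122
Round 3 (k=23): L=122 R=23
Round 4 (k=26): L=23 R=39
Round 5 (k=4): L=39 R=180

Answer: 39 180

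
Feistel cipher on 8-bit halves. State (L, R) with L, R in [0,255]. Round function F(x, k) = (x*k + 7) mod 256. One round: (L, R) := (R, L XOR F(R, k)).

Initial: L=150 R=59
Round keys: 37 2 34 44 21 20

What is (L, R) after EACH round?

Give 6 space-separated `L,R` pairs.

Answer: 59,24 24,12 12,135 135,55 55,13 13,60

Derivation:
Round 1 (k=37): L=59 R=24
Round 2 (k=2): L=24 R=12
Round 3 (k=34): L=12 R=135
Round 4 (k=44): L=135 R=55
Round 5 (k=21): L=55 R=13
Round 6 (k=20): L=13 R=60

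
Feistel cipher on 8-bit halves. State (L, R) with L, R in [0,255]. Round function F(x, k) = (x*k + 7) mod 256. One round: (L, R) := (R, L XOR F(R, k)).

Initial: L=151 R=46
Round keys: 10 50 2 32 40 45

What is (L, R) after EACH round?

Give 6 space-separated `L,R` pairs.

Round 1 (k=10): L=46 R=68
Round 2 (k=50): L=68 R=97
Round 3 (k=2): L=97 R=141
Round 4 (k=32): L=141 R=198
Round 5 (k=40): L=198 R=122
Round 6 (k=45): L=122 R=191

Answer: 46,68 68,97 97,141 141,198 198,122 122,191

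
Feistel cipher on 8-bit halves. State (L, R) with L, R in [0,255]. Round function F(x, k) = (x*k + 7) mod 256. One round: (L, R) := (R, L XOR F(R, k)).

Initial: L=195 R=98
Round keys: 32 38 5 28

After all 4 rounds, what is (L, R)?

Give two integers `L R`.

Round 1 (k=32): L=98 R=132
Round 2 (k=38): L=132 R=253
Round 3 (k=5): L=253 R=124
Round 4 (k=28): L=124 R=106

Answer: 124 106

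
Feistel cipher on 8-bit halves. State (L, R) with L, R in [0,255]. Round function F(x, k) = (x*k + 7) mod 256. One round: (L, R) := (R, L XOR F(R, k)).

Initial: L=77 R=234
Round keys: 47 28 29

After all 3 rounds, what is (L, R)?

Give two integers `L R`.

Answer: 173 16

Derivation:
Round 1 (k=47): L=234 R=176
Round 2 (k=28): L=176 R=173
Round 3 (k=29): L=173 R=16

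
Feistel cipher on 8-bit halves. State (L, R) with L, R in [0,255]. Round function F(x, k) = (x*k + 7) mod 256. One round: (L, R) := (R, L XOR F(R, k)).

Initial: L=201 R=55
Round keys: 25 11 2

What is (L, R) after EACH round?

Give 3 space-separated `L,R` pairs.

Answer: 55,175 175,187 187,210

Derivation:
Round 1 (k=25): L=55 R=175
Round 2 (k=11): L=175 R=187
Round 3 (k=2): L=187 R=210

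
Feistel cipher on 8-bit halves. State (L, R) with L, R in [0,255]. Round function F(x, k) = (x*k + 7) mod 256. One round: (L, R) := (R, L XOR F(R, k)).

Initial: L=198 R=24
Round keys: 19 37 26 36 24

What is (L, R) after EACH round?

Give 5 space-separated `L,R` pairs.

Round 1 (k=19): L=24 R=9
Round 2 (k=37): L=9 R=76
Round 3 (k=26): L=76 R=182
Round 4 (k=36): L=182 R=211
Round 5 (k=24): L=211 R=121

Answer: 24,9 9,76 76,182 182,211 211,121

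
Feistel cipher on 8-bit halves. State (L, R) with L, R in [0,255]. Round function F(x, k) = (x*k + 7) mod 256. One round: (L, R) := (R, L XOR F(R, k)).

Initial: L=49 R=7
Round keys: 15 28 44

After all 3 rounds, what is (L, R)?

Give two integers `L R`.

Round 1 (k=15): L=7 R=65
Round 2 (k=28): L=65 R=36
Round 3 (k=44): L=36 R=118

Answer: 36 118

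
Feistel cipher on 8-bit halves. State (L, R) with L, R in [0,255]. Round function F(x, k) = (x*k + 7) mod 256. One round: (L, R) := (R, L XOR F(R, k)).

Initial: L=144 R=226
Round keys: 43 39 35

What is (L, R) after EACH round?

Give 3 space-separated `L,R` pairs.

Round 1 (k=43): L=226 R=109
Round 2 (k=39): L=109 R=64
Round 3 (k=35): L=64 R=170

Answer: 226,109 109,64 64,170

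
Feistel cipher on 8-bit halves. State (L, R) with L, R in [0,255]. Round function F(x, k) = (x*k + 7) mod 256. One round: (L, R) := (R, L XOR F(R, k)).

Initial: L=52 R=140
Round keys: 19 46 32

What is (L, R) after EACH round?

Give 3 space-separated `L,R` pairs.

Answer: 140,95 95,149 149,248

Derivation:
Round 1 (k=19): L=140 R=95
Round 2 (k=46): L=95 R=149
Round 3 (k=32): L=149 R=248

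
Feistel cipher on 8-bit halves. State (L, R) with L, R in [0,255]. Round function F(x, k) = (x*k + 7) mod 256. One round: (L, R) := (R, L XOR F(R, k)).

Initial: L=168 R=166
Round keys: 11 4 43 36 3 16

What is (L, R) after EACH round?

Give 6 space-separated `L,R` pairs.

Round 1 (k=11): L=166 R=129
Round 2 (k=4): L=129 R=173
Round 3 (k=43): L=173 R=151
Round 4 (k=36): L=151 R=238
Round 5 (k=3): L=238 R=70
Round 6 (k=16): L=70 R=137

Answer: 166,129 129,173 173,151 151,238 238,70 70,137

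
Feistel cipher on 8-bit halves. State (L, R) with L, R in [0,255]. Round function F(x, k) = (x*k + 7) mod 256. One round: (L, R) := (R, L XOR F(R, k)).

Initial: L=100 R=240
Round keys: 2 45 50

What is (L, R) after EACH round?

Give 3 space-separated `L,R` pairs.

Round 1 (k=2): L=240 R=131
Round 2 (k=45): L=131 R=254
Round 3 (k=50): L=254 R=32

Answer: 240,131 131,254 254,32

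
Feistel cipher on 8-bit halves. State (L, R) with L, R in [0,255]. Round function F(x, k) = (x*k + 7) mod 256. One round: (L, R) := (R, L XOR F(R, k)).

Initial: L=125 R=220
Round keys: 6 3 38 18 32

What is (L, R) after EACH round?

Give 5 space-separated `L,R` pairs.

Answer: 220,82 82,33 33,191 191,84 84,56

Derivation:
Round 1 (k=6): L=220 R=82
Round 2 (k=3): L=82 R=33
Round 3 (k=38): L=33 R=191
Round 4 (k=18): L=191 R=84
Round 5 (k=32): L=84 R=56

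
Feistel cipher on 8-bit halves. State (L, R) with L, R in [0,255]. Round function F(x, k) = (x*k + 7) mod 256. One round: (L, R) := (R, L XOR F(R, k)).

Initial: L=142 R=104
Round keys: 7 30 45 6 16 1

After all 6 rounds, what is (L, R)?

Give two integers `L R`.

Round 1 (k=7): L=104 R=81
Round 2 (k=30): L=81 R=237
Round 3 (k=45): L=237 R=225
Round 4 (k=6): L=225 R=160
Round 5 (k=16): L=160 R=230
Round 6 (k=1): L=230 R=77

Answer: 230 77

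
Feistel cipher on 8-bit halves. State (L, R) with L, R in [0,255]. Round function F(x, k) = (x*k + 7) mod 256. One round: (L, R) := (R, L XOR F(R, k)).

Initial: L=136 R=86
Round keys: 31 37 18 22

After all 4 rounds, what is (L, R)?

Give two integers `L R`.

Answer: 50 1

Derivation:
Round 1 (k=31): L=86 R=249
Round 2 (k=37): L=249 R=82
Round 3 (k=18): L=82 R=50
Round 4 (k=22): L=50 R=1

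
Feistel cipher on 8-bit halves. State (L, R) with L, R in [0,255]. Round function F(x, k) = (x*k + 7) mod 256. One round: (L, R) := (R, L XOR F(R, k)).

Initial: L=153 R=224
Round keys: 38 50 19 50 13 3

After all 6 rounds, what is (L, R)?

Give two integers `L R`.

Answer: 249 146

Derivation:
Round 1 (k=38): L=224 R=222
Round 2 (k=50): L=222 R=131
Round 3 (k=19): L=131 R=30
Round 4 (k=50): L=30 R=96
Round 5 (k=13): L=96 R=249
Round 6 (k=3): L=249 R=146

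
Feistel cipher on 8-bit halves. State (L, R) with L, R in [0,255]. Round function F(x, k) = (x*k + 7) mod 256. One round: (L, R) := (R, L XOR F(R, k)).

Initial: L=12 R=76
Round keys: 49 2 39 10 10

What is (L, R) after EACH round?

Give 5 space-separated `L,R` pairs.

Answer: 76,159 159,9 9,249 249,200 200,46

Derivation:
Round 1 (k=49): L=76 R=159
Round 2 (k=2): L=159 R=9
Round 3 (k=39): L=9 R=249
Round 4 (k=10): L=249 R=200
Round 5 (k=10): L=200 R=46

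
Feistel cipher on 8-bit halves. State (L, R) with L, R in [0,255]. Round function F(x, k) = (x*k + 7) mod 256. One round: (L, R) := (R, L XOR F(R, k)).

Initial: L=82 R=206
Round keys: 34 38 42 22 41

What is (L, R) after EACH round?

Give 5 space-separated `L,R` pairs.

Round 1 (k=34): L=206 R=49
Round 2 (k=38): L=49 R=131
Round 3 (k=42): L=131 R=180
Round 4 (k=22): L=180 R=252
Round 5 (k=41): L=252 R=215

Answer: 206,49 49,131 131,180 180,252 252,215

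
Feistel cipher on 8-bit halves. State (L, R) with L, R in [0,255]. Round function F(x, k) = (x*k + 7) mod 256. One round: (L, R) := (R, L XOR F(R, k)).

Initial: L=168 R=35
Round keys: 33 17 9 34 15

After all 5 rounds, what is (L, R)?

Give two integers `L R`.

Round 1 (k=33): L=35 R=34
Round 2 (k=17): L=34 R=106
Round 3 (k=9): L=106 R=227
Round 4 (k=34): L=227 R=71
Round 5 (k=15): L=71 R=211

Answer: 71 211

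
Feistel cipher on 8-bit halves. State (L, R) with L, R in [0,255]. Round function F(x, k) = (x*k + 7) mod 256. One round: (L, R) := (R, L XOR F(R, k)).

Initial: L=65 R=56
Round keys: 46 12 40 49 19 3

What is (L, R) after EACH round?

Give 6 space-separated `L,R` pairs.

Answer: 56,86 86,55 55,201 201,183 183,85 85,177

Derivation:
Round 1 (k=46): L=56 R=86
Round 2 (k=12): L=86 R=55
Round 3 (k=40): L=55 R=201
Round 4 (k=49): L=201 R=183
Round 5 (k=19): L=183 R=85
Round 6 (k=3): L=85 R=177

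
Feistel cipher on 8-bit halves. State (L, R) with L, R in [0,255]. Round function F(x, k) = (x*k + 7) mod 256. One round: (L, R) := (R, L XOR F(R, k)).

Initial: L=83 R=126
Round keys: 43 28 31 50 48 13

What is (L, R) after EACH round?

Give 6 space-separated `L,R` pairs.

Answer: 126,98 98,193 193,4 4,14 14,163 163,64

Derivation:
Round 1 (k=43): L=126 R=98
Round 2 (k=28): L=98 R=193
Round 3 (k=31): L=193 R=4
Round 4 (k=50): L=4 R=14
Round 5 (k=48): L=14 R=163
Round 6 (k=13): L=163 R=64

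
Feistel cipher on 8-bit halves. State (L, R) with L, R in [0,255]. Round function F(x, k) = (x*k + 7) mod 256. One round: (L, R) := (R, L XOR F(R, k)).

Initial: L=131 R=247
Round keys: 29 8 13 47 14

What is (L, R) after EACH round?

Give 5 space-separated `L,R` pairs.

Round 1 (k=29): L=247 R=129
Round 2 (k=8): L=129 R=248
Round 3 (k=13): L=248 R=30
Round 4 (k=47): L=30 R=113
Round 5 (k=14): L=113 R=43

Answer: 247,129 129,248 248,30 30,113 113,43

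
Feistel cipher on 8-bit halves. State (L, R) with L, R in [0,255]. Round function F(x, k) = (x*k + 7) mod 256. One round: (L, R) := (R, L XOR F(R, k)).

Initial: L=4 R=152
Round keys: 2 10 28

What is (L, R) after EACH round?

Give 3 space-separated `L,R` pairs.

Answer: 152,51 51,157 157,0

Derivation:
Round 1 (k=2): L=152 R=51
Round 2 (k=10): L=51 R=157
Round 3 (k=28): L=157 R=0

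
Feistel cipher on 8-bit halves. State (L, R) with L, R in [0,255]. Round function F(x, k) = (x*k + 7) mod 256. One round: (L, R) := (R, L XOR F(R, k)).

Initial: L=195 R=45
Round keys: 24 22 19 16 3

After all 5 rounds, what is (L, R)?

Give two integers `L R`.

Answer: 149 151

Derivation:
Round 1 (k=24): L=45 R=252
Round 2 (k=22): L=252 R=130
Round 3 (k=19): L=130 R=81
Round 4 (k=16): L=81 R=149
Round 5 (k=3): L=149 R=151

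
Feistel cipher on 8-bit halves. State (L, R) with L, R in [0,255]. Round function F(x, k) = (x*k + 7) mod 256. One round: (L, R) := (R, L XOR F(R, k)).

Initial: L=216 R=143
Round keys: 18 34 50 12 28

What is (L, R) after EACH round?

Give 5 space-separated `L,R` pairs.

Round 1 (k=18): L=143 R=205
Round 2 (k=34): L=205 R=206
Round 3 (k=50): L=206 R=142
Round 4 (k=12): L=142 R=97
Round 5 (k=28): L=97 R=45

Answer: 143,205 205,206 206,142 142,97 97,45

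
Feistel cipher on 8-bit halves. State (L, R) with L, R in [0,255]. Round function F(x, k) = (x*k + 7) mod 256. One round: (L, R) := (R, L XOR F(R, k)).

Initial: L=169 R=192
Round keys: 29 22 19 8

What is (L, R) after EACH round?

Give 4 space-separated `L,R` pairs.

Round 1 (k=29): L=192 R=110
Round 2 (k=22): L=110 R=187
Round 3 (k=19): L=187 R=134
Round 4 (k=8): L=134 R=140

Answer: 192,110 110,187 187,134 134,140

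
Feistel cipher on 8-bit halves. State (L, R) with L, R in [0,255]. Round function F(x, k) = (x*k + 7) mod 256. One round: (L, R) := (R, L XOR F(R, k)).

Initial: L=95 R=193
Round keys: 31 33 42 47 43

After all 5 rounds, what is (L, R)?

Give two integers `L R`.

Round 1 (k=31): L=193 R=57
Round 2 (k=33): L=57 R=161
Round 3 (k=42): L=161 R=72
Round 4 (k=47): L=72 R=158
Round 5 (k=43): L=158 R=217

Answer: 158 217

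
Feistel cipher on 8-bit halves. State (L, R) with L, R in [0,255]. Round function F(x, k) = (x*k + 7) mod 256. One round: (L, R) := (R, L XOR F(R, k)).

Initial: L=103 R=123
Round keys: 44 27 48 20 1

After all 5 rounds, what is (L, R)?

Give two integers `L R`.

Answer: 147 209

Derivation:
Round 1 (k=44): L=123 R=76
Round 2 (k=27): L=76 R=112
Round 3 (k=48): L=112 R=75
Round 4 (k=20): L=75 R=147
Round 5 (k=1): L=147 R=209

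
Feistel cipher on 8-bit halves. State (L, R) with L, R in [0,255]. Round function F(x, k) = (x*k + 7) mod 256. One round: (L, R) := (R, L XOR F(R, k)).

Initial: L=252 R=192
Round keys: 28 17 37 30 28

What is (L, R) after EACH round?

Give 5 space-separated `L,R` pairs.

Round 1 (k=28): L=192 R=251
Round 2 (k=17): L=251 R=114
Round 3 (k=37): L=114 R=122
Round 4 (k=30): L=122 R=33
Round 5 (k=28): L=33 R=217

Answer: 192,251 251,114 114,122 122,33 33,217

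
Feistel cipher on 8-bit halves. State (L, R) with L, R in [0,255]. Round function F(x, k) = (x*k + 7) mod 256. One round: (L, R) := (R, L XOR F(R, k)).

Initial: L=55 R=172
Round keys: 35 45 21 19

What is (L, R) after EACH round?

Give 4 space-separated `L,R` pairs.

Round 1 (k=35): L=172 R=188
Round 2 (k=45): L=188 R=191
Round 3 (k=21): L=191 R=14
Round 4 (k=19): L=14 R=174

Answer: 172,188 188,191 191,14 14,174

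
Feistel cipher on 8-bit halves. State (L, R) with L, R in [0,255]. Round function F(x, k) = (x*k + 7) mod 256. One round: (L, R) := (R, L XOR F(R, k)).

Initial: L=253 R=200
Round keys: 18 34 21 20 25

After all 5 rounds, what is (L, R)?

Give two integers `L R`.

Round 1 (k=18): L=200 R=234
Round 2 (k=34): L=234 R=211
Round 3 (k=21): L=211 R=188
Round 4 (k=20): L=188 R=100
Round 5 (k=25): L=100 R=119

Answer: 100 119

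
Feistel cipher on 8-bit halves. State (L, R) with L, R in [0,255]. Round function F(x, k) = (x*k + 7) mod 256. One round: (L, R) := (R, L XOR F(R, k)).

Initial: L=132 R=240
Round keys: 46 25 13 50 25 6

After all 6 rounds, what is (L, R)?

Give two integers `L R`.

Answer: 202 170

Derivation:
Round 1 (k=46): L=240 R=163
Round 2 (k=25): L=163 R=2
Round 3 (k=13): L=2 R=130
Round 4 (k=50): L=130 R=105
Round 5 (k=25): L=105 R=202
Round 6 (k=6): L=202 R=170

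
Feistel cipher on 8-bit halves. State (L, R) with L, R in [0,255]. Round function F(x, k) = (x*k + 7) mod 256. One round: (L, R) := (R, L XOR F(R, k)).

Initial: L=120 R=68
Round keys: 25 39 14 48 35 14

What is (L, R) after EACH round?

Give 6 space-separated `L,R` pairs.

Answer: 68,211 211,104 104,100 100,175 175,144 144,72

Derivation:
Round 1 (k=25): L=68 R=211
Round 2 (k=39): L=211 R=104
Round 3 (k=14): L=104 R=100
Round 4 (k=48): L=100 R=175
Round 5 (k=35): L=175 R=144
Round 6 (k=14): L=144 R=72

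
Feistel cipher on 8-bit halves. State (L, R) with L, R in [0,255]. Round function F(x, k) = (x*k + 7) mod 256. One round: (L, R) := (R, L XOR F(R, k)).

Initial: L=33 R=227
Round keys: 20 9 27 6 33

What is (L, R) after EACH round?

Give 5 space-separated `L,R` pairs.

Round 1 (k=20): L=227 R=226
Round 2 (k=9): L=226 R=26
Round 3 (k=27): L=26 R=39
Round 4 (k=6): L=39 R=235
Round 5 (k=33): L=235 R=117

Answer: 227,226 226,26 26,39 39,235 235,117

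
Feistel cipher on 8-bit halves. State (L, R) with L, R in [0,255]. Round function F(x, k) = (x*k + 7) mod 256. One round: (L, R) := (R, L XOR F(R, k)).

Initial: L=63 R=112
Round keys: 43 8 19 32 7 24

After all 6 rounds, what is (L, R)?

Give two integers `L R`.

Answer: 35 255

Derivation:
Round 1 (k=43): L=112 R=232
Round 2 (k=8): L=232 R=55
Round 3 (k=19): L=55 R=244
Round 4 (k=32): L=244 R=176
Round 5 (k=7): L=176 R=35
Round 6 (k=24): L=35 R=255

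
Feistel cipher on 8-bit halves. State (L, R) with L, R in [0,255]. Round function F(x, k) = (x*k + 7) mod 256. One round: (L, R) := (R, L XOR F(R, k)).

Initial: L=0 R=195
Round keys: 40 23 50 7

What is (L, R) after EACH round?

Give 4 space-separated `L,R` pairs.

Round 1 (k=40): L=195 R=127
Round 2 (k=23): L=127 R=179
Round 3 (k=50): L=179 R=130
Round 4 (k=7): L=130 R=38

Answer: 195,127 127,179 179,130 130,38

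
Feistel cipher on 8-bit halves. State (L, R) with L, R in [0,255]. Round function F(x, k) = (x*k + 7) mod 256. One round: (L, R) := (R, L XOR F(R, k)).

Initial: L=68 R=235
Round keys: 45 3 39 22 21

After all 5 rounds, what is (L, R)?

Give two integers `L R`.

Round 1 (k=45): L=235 R=18
Round 2 (k=3): L=18 R=214
Round 3 (k=39): L=214 R=179
Round 4 (k=22): L=179 R=191
Round 5 (k=21): L=191 R=1

Answer: 191 1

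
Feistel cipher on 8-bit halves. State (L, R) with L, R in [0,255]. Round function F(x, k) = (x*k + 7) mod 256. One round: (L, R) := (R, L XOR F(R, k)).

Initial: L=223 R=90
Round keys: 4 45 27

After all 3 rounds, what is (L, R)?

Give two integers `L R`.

Answer: 173 246

Derivation:
Round 1 (k=4): L=90 R=176
Round 2 (k=45): L=176 R=173
Round 3 (k=27): L=173 R=246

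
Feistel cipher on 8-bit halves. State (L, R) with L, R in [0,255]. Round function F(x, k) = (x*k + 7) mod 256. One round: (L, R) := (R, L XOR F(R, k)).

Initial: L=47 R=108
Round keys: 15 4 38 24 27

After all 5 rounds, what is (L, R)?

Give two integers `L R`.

Answer: 4 206

Derivation:
Round 1 (k=15): L=108 R=116
Round 2 (k=4): L=116 R=187
Round 3 (k=38): L=187 R=189
Round 4 (k=24): L=189 R=4
Round 5 (k=27): L=4 R=206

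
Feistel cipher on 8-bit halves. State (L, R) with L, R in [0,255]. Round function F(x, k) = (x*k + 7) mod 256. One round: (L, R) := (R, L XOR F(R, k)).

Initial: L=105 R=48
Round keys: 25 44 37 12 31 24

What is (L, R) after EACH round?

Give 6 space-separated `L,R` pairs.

Answer: 48,222 222,31 31,92 92,72 72,227 227,7

Derivation:
Round 1 (k=25): L=48 R=222
Round 2 (k=44): L=222 R=31
Round 3 (k=37): L=31 R=92
Round 4 (k=12): L=92 R=72
Round 5 (k=31): L=72 R=227
Round 6 (k=24): L=227 R=7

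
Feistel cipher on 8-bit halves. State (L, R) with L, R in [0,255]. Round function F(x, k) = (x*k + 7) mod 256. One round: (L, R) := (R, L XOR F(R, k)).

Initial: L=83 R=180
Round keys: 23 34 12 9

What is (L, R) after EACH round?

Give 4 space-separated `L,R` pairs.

Answer: 180,96 96,115 115,11 11,25

Derivation:
Round 1 (k=23): L=180 R=96
Round 2 (k=34): L=96 R=115
Round 3 (k=12): L=115 R=11
Round 4 (k=9): L=11 R=25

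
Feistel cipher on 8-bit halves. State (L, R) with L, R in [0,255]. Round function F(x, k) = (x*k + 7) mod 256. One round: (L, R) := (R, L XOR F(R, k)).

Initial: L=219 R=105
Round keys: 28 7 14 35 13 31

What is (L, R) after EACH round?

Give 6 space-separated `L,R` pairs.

Answer: 105,88 88,6 6,3 3,118 118,6 6,183

Derivation:
Round 1 (k=28): L=105 R=88
Round 2 (k=7): L=88 R=6
Round 3 (k=14): L=6 R=3
Round 4 (k=35): L=3 R=118
Round 5 (k=13): L=118 R=6
Round 6 (k=31): L=6 R=183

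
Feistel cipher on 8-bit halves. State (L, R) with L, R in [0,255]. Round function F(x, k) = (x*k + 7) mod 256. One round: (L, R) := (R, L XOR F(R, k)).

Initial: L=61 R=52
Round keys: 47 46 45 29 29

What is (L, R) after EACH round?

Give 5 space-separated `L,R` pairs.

Answer: 52,174 174,127 127,244 244,212 212,255

Derivation:
Round 1 (k=47): L=52 R=174
Round 2 (k=46): L=174 R=127
Round 3 (k=45): L=127 R=244
Round 4 (k=29): L=244 R=212
Round 5 (k=29): L=212 R=255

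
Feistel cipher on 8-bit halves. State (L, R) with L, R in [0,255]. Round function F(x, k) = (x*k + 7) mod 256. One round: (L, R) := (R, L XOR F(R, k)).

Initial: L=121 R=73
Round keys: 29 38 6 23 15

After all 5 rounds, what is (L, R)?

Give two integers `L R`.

Round 1 (k=29): L=73 R=53
Round 2 (k=38): L=53 R=172
Round 3 (k=6): L=172 R=58
Round 4 (k=23): L=58 R=145
Round 5 (k=15): L=145 R=188

Answer: 145 188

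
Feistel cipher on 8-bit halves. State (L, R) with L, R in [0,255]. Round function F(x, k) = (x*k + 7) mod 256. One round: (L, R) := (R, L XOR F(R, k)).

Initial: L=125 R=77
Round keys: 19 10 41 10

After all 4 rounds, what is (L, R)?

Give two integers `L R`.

Answer: 236 215

Derivation:
Round 1 (k=19): L=77 R=195
Round 2 (k=10): L=195 R=232
Round 3 (k=41): L=232 R=236
Round 4 (k=10): L=236 R=215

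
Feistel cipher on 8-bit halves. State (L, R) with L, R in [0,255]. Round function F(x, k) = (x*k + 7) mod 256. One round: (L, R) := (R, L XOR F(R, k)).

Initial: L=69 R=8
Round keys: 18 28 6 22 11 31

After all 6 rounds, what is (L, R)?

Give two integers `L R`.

Round 1 (k=18): L=8 R=210
Round 2 (k=28): L=210 R=247
Round 3 (k=6): L=247 R=3
Round 4 (k=22): L=3 R=190
Round 5 (k=11): L=190 R=50
Round 6 (k=31): L=50 R=171

Answer: 50 171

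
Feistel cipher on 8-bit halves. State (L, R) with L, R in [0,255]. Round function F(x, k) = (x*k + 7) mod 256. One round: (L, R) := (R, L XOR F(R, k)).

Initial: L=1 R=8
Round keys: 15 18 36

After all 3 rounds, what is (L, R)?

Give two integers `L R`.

Round 1 (k=15): L=8 R=126
Round 2 (k=18): L=126 R=235
Round 3 (k=36): L=235 R=109

Answer: 235 109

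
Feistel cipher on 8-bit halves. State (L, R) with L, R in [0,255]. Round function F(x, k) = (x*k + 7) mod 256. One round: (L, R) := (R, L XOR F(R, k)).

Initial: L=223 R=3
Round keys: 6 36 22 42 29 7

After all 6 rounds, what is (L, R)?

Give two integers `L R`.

Answer: 121 75

Derivation:
Round 1 (k=6): L=3 R=198
Round 2 (k=36): L=198 R=220
Round 3 (k=22): L=220 R=41
Round 4 (k=42): L=41 R=29
Round 5 (k=29): L=29 R=121
Round 6 (k=7): L=121 R=75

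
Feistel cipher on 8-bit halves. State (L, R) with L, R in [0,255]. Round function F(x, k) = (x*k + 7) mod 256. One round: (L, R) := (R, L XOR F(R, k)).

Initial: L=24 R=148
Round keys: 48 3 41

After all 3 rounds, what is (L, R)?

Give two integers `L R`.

Answer: 48 104

Derivation:
Round 1 (k=48): L=148 R=223
Round 2 (k=3): L=223 R=48
Round 3 (k=41): L=48 R=104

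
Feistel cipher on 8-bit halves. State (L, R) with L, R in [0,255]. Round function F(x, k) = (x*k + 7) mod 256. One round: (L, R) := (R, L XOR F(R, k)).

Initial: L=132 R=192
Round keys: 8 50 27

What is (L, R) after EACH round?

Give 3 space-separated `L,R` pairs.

Round 1 (k=8): L=192 R=131
Round 2 (k=50): L=131 R=93
Round 3 (k=27): L=93 R=85

Answer: 192,131 131,93 93,85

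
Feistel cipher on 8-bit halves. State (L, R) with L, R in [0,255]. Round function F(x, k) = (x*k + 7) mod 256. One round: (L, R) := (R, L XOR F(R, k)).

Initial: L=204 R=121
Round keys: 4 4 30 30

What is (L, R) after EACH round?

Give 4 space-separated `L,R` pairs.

Round 1 (k=4): L=121 R=39
Round 2 (k=4): L=39 R=218
Round 3 (k=30): L=218 R=180
Round 4 (k=30): L=180 R=197

Answer: 121,39 39,218 218,180 180,197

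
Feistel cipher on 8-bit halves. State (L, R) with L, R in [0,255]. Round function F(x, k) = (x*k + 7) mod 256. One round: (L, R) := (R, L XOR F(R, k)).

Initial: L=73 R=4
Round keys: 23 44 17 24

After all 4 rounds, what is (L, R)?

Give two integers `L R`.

Answer: 216 124

Derivation:
Round 1 (k=23): L=4 R=42
Round 2 (k=44): L=42 R=59
Round 3 (k=17): L=59 R=216
Round 4 (k=24): L=216 R=124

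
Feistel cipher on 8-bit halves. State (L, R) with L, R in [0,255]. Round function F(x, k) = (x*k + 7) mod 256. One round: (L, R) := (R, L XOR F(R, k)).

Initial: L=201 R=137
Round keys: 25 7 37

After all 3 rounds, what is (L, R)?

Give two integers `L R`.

Answer: 231 203

Derivation:
Round 1 (k=25): L=137 R=161
Round 2 (k=7): L=161 R=231
Round 3 (k=37): L=231 R=203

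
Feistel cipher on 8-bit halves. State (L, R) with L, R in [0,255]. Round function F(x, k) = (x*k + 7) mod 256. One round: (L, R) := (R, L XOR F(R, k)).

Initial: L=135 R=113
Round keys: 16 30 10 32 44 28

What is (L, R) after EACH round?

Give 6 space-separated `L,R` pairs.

Round 1 (k=16): L=113 R=144
Round 2 (k=30): L=144 R=150
Round 3 (k=10): L=150 R=115
Round 4 (k=32): L=115 R=241
Round 5 (k=44): L=241 R=0
Round 6 (k=28): L=0 R=246

Answer: 113,144 144,150 150,115 115,241 241,0 0,246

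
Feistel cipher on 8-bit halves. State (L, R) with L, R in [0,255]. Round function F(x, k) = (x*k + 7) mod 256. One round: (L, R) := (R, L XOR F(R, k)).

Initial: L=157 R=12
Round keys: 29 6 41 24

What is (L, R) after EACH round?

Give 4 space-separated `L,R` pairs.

Answer: 12,254 254,247 247,104 104,48

Derivation:
Round 1 (k=29): L=12 R=254
Round 2 (k=6): L=254 R=247
Round 3 (k=41): L=247 R=104
Round 4 (k=24): L=104 R=48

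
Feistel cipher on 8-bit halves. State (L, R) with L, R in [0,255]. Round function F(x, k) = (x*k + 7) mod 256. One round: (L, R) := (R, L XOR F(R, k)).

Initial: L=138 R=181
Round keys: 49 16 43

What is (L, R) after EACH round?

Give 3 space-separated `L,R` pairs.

Answer: 181,38 38,210 210,107

Derivation:
Round 1 (k=49): L=181 R=38
Round 2 (k=16): L=38 R=210
Round 3 (k=43): L=210 R=107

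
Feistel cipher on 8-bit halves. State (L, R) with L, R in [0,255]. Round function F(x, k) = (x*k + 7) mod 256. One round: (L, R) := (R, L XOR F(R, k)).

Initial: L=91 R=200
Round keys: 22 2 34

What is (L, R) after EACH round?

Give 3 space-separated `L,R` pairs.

Round 1 (k=22): L=200 R=108
Round 2 (k=2): L=108 R=23
Round 3 (k=34): L=23 R=121

Answer: 200,108 108,23 23,121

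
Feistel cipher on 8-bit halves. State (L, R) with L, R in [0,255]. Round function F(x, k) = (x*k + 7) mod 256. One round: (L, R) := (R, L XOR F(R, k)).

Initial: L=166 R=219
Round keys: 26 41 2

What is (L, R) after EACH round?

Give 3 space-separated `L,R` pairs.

Answer: 219,227 227,185 185,154

Derivation:
Round 1 (k=26): L=219 R=227
Round 2 (k=41): L=227 R=185
Round 3 (k=2): L=185 R=154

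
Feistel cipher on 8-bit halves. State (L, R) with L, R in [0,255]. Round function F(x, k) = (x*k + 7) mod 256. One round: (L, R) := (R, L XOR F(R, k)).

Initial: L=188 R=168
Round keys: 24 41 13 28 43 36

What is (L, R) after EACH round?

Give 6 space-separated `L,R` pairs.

Round 1 (k=24): L=168 R=123
Round 2 (k=41): L=123 R=18
Round 3 (k=13): L=18 R=138
Round 4 (k=28): L=138 R=13
Round 5 (k=43): L=13 R=188
Round 6 (k=36): L=188 R=122

Answer: 168,123 123,18 18,138 138,13 13,188 188,122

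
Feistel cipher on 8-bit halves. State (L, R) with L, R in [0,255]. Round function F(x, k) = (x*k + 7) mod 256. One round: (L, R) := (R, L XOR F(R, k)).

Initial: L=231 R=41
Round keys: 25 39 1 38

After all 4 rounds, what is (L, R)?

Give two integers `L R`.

Answer: 143 24

Derivation:
Round 1 (k=25): L=41 R=239
Round 2 (k=39): L=239 R=89
Round 3 (k=1): L=89 R=143
Round 4 (k=38): L=143 R=24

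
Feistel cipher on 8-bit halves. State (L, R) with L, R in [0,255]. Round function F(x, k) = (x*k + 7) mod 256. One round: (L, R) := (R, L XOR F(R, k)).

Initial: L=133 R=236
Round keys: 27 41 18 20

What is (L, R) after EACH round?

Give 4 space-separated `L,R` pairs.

Answer: 236,110 110,73 73,71 71,218

Derivation:
Round 1 (k=27): L=236 R=110
Round 2 (k=41): L=110 R=73
Round 3 (k=18): L=73 R=71
Round 4 (k=20): L=71 R=218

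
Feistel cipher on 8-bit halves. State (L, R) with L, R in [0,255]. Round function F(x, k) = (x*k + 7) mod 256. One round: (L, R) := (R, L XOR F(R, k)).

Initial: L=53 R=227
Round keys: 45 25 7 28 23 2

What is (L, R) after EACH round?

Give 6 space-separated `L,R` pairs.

Round 1 (k=45): L=227 R=219
Round 2 (k=25): L=219 R=137
Round 3 (k=7): L=137 R=29
Round 4 (k=28): L=29 R=186
Round 5 (k=23): L=186 R=160
Round 6 (k=2): L=160 R=253

Answer: 227,219 219,137 137,29 29,186 186,160 160,253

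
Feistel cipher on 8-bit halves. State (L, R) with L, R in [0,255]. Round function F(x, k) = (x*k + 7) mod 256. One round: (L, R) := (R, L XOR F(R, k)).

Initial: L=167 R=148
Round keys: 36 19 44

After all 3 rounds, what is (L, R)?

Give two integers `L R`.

Round 1 (k=36): L=148 R=112
Round 2 (k=19): L=112 R=195
Round 3 (k=44): L=195 R=251

Answer: 195 251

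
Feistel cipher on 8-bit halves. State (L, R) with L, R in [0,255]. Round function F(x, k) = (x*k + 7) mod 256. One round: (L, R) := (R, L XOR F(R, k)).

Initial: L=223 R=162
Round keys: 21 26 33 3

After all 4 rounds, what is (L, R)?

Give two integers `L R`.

Round 1 (k=21): L=162 R=142
Round 2 (k=26): L=142 R=209
Round 3 (k=33): L=209 R=118
Round 4 (k=3): L=118 R=184

Answer: 118 184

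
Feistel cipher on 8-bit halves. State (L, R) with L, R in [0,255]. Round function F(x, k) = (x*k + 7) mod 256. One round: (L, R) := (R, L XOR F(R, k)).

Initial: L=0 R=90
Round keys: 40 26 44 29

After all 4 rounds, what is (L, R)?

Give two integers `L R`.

Answer: 44 4

Derivation:
Round 1 (k=40): L=90 R=23
Round 2 (k=26): L=23 R=7
Round 3 (k=44): L=7 R=44
Round 4 (k=29): L=44 R=4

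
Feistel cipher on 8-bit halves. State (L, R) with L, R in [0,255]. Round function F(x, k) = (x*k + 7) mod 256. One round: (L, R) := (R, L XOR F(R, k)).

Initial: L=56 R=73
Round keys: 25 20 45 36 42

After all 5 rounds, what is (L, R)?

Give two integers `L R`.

Answer: 85 148

Derivation:
Round 1 (k=25): L=73 R=16
Round 2 (k=20): L=16 R=14
Round 3 (k=45): L=14 R=109
Round 4 (k=36): L=109 R=85
Round 5 (k=42): L=85 R=148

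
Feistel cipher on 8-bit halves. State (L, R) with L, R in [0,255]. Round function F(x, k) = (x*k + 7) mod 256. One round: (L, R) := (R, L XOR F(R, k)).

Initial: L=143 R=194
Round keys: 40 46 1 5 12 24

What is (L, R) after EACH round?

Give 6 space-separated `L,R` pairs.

Answer: 194,216 216,21 21,196 196,206 206,107 107,193

Derivation:
Round 1 (k=40): L=194 R=216
Round 2 (k=46): L=216 R=21
Round 3 (k=1): L=21 R=196
Round 4 (k=5): L=196 R=206
Round 5 (k=12): L=206 R=107
Round 6 (k=24): L=107 R=193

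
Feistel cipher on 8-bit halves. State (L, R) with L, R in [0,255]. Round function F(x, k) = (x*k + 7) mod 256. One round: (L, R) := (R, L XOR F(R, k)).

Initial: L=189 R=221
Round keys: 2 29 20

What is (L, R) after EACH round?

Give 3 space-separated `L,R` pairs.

Round 1 (k=2): L=221 R=124
Round 2 (k=29): L=124 R=206
Round 3 (k=20): L=206 R=99

Answer: 221,124 124,206 206,99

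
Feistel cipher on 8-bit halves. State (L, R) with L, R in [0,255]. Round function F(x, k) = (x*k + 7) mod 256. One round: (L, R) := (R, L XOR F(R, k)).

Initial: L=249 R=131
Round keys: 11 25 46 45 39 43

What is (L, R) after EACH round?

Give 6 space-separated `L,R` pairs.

Answer: 131,81 81,115 115,224 224,20 20,243 243,204

Derivation:
Round 1 (k=11): L=131 R=81
Round 2 (k=25): L=81 R=115
Round 3 (k=46): L=115 R=224
Round 4 (k=45): L=224 R=20
Round 5 (k=39): L=20 R=243
Round 6 (k=43): L=243 R=204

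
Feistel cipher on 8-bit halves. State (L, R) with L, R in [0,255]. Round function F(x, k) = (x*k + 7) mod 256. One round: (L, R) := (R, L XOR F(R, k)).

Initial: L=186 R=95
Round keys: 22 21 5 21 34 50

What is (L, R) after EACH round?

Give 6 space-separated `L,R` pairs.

Round 1 (k=22): L=95 R=139
Round 2 (k=21): L=139 R=49
Round 3 (k=5): L=49 R=119
Round 4 (k=21): L=119 R=251
Round 5 (k=34): L=251 R=42
Round 6 (k=50): L=42 R=192

Answer: 95,139 139,49 49,119 119,251 251,42 42,192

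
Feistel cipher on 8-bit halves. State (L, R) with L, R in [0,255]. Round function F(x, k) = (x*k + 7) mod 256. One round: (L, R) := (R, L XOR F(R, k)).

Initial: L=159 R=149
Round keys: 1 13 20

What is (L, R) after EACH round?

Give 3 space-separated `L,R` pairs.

Answer: 149,3 3,187 187,160

Derivation:
Round 1 (k=1): L=149 R=3
Round 2 (k=13): L=3 R=187
Round 3 (k=20): L=187 R=160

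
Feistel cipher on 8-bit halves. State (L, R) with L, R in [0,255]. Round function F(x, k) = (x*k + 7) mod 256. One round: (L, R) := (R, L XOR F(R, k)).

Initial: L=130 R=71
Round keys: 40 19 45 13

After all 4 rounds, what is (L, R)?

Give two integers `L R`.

Answer: 97 29

Derivation:
Round 1 (k=40): L=71 R=157
Round 2 (k=19): L=157 R=233
Round 3 (k=45): L=233 R=97
Round 4 (k=13): L=97 R=29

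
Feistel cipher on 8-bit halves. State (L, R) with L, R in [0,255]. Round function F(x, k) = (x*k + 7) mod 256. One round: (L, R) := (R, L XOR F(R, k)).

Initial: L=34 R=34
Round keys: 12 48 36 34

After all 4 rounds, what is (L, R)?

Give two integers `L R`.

Round 1 (k=12): L=34 R=189
Round 2 (k=48): L=189 R=85
Round 3 (k=36): L=85 R=70
Round 4 (k=34): L=70 R=6

Answer: 70 6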